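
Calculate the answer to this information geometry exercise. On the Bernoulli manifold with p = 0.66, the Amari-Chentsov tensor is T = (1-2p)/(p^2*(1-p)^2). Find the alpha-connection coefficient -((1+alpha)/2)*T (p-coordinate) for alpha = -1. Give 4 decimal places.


Skewness (Amari-Chentsov) tensor: T = (1-2p)/(p^2*(1-p)^2).
p = 0.66, 1-2p = -0.32, p^2 = 0.4356, (1-p)^2 = 0.1156.
T = -0.32/(0.4356 * 0.1156) = -6.354835.
In the p-coordinate, Gamma^(alpha) = Gamma^(0) - (alpha/2)*T with Gamma^(0) = (1/2)*g'(p) = -T/2,
so Gamma^(alpha) = -((1+alpha)/2)*T.
alpha = -1, -(1+alpha)/2 = 0.0.
Gamma = 0.0 * -6.354835 = 0.0000

0.0000


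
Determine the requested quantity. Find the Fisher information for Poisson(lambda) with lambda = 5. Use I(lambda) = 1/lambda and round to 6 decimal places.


Fisher information for Poisson: I(lambda) = 1/lambda.
lambda = 5.
I(lambda) = 1/5 = 0.200000

0.200000


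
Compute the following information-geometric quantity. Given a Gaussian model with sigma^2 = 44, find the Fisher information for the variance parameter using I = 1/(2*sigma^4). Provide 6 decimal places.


Fisher information for variance: I(sigma^2) = 1/(2*sigma^4).
sigma^2 = 44, so sigma^4 = 1936.
I = 1/(2*1936) = 1/3872 = 0.000258

0.000258


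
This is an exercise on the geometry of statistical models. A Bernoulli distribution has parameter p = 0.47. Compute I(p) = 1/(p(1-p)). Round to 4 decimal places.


For Bernoulli(p), Fisher information is I(p) = 1/(p*(1-p)).
p = 0.47, 1-p = 0.53.
p*(1-p) = 0.2491.
I(p) = 1/0.2491 = 4.0145

4.0145


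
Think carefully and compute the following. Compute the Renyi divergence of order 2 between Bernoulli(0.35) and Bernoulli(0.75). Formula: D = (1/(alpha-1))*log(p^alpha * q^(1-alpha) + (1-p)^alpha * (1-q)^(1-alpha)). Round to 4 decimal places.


Renyi divergence of order alpha between Bernoulli distributions:
D = (1/(alpha-1))*log(p^alpha * q^(1-alpha) + (1-p)^alpha * (1-q)^(1-alpha)).
alpha = 2, p = 0.35, q = 0.75.
p^alpha * q^(1-alpha) = 0.35^2 * 0.75^-1 = 0.163333.
(1-p)^alpha * (1-q)^(1-alpha) = 0.65^2 * 0.25^-1 = 1.69.
sum = 0.163333 + 1.69 = 1.853333.
D = (1/1)*log(1.853333) = 0.6170

0.6170


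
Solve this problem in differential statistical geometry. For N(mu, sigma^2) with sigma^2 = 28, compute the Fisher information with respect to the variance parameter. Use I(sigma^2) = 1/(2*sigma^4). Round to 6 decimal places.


Fisher information for variance: I(sigma^2) = 1/(2*sigma^4).
sigma^2 = 28, so sigma^4 = 784.
I = 1/(2*784) = 1/1568 = 0.000638

0.000638


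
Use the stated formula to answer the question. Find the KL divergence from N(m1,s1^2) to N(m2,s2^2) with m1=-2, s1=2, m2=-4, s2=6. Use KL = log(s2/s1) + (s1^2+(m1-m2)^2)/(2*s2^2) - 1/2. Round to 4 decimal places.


KL divergence between normal distributions:
KL = log(s2/s1) + (s1^2 + (m1-m2)^2)/(2*s2^2) - 1/2.
log(6/2) = 1.098612.
(2^2 + (-2--4)^2)/(2*6^2) = (4 + 4)/72 = 0.111111.
KL = 1.098612 + 0.111111 - 0.5 = 0.7097

0.7097


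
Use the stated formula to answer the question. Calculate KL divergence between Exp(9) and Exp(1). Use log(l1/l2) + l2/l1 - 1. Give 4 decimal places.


KL divergence for exponential family:
KL = log(l1/l2) + l2/l1 - 1.
log(9/1) = 2.197225.
1/9 = 0.111111.
KL = 2.197225 + 0.111111 - 1 = 1.3083

1.3083


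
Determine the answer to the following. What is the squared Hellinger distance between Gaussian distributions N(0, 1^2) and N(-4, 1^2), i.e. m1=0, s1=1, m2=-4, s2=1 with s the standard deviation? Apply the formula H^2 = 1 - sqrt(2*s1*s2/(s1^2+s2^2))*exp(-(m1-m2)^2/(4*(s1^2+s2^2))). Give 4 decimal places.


Squared Hellinger distance for Gaussians:
H^2 = 1 - sqrt(2*s1*s2/(s1^2+s2^2)) * exp(-(m1-m2)^2/(4*(s1^2+s2^2))).
s1^2 = 1, s2^2 = 1, s1^2+s2^2 = 2.
sqrt(2*1*1/(2)) = 1.0.
(m1-m2)^2 = (4)^2 = 16.
exp(-16/(4*2)) = exp(-2.0) = 0.135335.
H^2 = 1 - 1.0*0.135335 = 0.8647

0.8647


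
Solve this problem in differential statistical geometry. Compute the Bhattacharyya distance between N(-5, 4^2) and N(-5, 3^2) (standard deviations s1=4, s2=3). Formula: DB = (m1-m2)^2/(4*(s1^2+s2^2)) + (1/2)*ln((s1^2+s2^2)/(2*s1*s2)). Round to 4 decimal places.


Bhattacharyya distance between two Gaussians:
DB = (m1-m2)^2/(4*(s1^2+s2^2)) + (1/2)*ln((s1^2+s2^2)/(2*s1*s2)).
(m1-m2)^2 = (0)^2 = 0.
s1^2+s2^2 = 16 + 9 = 25.
term1 = 0/100 = 0.0.
term2 = 0.5*ln(25/24.0) = 0.020411.
DB = 0.0 + 0.020411 = 0.0204

0.0204


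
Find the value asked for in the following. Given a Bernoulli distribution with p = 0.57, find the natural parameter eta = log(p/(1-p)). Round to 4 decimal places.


Natural parameter for Bernoulli: eta = log(p/(1-p)).
p = 0.57, 1-p = 0.43.
p/(1-p) = 1.325581.
eta = log(1.325581) = 0.2819

0.2819


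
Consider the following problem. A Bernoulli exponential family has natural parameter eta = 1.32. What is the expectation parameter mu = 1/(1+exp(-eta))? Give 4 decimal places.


Dual coordinate (expectation parameter) for Bernoulli:
mu = 1/(1+exp(-eta)).
eta = 1.32.
exp(-eta) = exp(-1.32) = 0.267135.
mu = 1/(1+0.267135) = 0.7892

0.7892


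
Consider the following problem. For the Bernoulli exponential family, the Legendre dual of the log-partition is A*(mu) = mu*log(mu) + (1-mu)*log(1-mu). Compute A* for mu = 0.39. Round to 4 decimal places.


Legendre transform for Bernoulli:
A*(mu) = mu*log(mu) + (1-mu)*log(1-mu).
mu = 0.39, 1-mu = 0.61.
mu*log(mu) = 0.39*log(0.39) = -0.367227.
(1-mu)*log(1-mu) = 0.61*log(0.61) = -0.301521.
A* = -0.367227 + -0.301521 = -0.6687

-0.6687


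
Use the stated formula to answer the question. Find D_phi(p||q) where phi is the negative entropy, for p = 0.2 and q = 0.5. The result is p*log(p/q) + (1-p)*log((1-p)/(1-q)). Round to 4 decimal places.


Bregman divergence with negative entropy generator:
D = p*log(p/q) + (1-p)*log((1-p)/(1-q)).
p = 0.2, q = 0.5.
p*log(p/q) = 0.2*log(0.2/0.5) = -0.183258.
(1-p)*log((1-p)/(1-q)) = 0.8*log(0.8/0.5) = 0.376003.
D = -0.183258 + 0.376003 = 0.1927

0.1927


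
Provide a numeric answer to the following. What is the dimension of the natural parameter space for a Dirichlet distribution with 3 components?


Exponential family dimension calculation:
Dirichlet with 3 components has 3 natural parameters.

3


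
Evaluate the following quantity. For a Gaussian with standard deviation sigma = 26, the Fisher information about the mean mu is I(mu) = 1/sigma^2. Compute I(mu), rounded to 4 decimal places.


The Fisher information for the mean of a normal distribution is I(mu) = 1/sigma^2.
sigma = 26, so sigma^2 = 676.
I(mu) = 1/676 = 0.0015

0.0015


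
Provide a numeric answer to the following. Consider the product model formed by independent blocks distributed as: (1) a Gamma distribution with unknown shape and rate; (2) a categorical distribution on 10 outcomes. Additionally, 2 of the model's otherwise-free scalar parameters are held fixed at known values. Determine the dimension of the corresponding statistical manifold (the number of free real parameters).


The dimension of a statistical manifold equals the number of free
(independent) real parameters of the model. For a product of independent
blocks the parameter counts add.
- Gamma (shape, rate): 2.
- categorical on 10 outcomes (probabilities sum to 1): 10-1 = 9.
Total = 2 + 9 = 11.
2 parameter(s) fixed at known values: 11 - 2 = 9.
Dimension = 9

9


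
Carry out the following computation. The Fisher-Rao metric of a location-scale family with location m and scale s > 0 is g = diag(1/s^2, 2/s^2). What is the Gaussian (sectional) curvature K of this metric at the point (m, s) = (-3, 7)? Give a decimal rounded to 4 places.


The metric has the form g = (A dm^2 + B ds^2)/s^2 with A = 1, B = 2.
Substitute u = sqrt(A/B)*m: g = B*(du^2 + ds^2)/s^2, i.e. B times the
Poincare upper half-plane metric, which has constant Gaussian curvature -1.
Scaling a 2D metric by a constant c divides the Gaussian curvature by c,
so K = -1/B = -1/(2) = -0.5000 everywhere (the point (m, s) = (-3, 7) is irrelevant:
the curvature is constant).
The requested Gaussian curvature is K = -0.5000.

-0.5000


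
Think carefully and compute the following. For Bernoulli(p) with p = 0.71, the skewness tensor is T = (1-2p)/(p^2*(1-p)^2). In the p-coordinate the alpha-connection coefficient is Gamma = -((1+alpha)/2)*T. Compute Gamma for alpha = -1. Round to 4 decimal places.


Skewness (Amari-Chentsov) tensor: T = (1-2p)/(p^2*(1-p)^2).
p = 0.71, 1-2p = -0.42, p^2 = 0.5041, (1-p)^2 = 0.0841.
T = -0.42/(0.5041 * 0.0841) = -9.906873.
In the p-coordinate, Gamma^(alpha) = Gamma^(0) - (alpha/2)*T with Gamma^(0) = (1/2)*g'(p) = -T/2,
so Gamma^(alpha) = -((1+alpha)/2)*T.
alpha = -1, -(1+alpha)/2 = 0.0.
Gamma = 0.0 * -9.906873 = 0.0000

0.0000


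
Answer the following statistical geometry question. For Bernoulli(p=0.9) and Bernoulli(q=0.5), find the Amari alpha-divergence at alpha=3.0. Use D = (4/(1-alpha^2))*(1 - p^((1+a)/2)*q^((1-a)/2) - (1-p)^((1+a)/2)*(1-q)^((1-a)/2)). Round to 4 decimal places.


Amari alpha-divergence:
D = (4/(1-alpha^2))*(1 - p^((1+a)/2)*q^((1-a)/2) - (1-p)^((1+a)/2)*(1-q)^((1-a)/2)).
alpha = 3.0, p = 0.9, q = 0.5.
e1 = (1+alpha)/2 = 2.0, e2 = (1-alpha)/2 = -1.0.
t1 = p^e1 * q^e2 = 0.9^2.0 * 0.5^-1.0 = 1.62.
t2 = (1-p)^e1 * (1-q)^e2 = 0.1^2.0 * 0.5^-1.0 = 0.02.
4/(1-alpha^2) = -0.5.
D = -0.5*(1 - 1.62 - 0.02) = 0.3200

0.3200


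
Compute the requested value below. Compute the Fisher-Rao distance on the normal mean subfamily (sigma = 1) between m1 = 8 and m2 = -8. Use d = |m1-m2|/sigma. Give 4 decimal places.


On the fixed-variance normal subfamily, geodesic distance = |m1-m2|/sigma.
|8 - -8| = 16.
sigma = 1.
d = 16/1 = 16.0000

16.0000


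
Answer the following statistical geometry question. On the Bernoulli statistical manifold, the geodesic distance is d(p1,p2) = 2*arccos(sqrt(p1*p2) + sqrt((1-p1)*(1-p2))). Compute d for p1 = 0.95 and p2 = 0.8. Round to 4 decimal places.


Geodesic distance on Bernoulli manifold:
d(p1,p2) = 2*arccos(sqrt(p1*p2) + sqrt((1-p1)*(1-p2))).
sqrt(p1*p2) = sqrt(0.95*0.8) = 0.87178.
sqrt((1-p1)*(1-p2)) = sqrt(0.05*0.2) = 0.1.
arg = 0.87178 + 0.1 = 0.97178.
d = 2*arccos(0.97178) = 0.4763

0.4763


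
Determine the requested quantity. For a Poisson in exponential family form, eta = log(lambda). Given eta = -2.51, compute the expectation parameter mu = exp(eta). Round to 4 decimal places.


Expectation parameter for Poisson exponential family:
mu = exp(eta).
eta = -2.51.
mu = exp(-2.51) = 0.0813

0.0813


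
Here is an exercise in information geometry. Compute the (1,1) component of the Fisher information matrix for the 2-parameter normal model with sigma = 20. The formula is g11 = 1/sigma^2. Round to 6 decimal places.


For the 2-parameter normal family, the Fisher metric has:
  g11 = 1/sigma^2, g22 = 2/sigma^2.
sigma = 20, sigma^2 = 400.
g11 = 0.002500

0.002500


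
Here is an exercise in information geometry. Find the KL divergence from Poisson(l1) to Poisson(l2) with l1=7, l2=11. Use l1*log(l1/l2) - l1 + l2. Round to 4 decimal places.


KL divergence for Poisson:
KL = l1*log(l1/l2) - l1 + l2.
l1 = 7, l2 = 11.
log(7/11) = -0.451985.
l1*log(l1/l2) = 7 * -0.451985 = -3.163896.
KL = -3.163896 - 7 + 11 = 0.8361

0.8361


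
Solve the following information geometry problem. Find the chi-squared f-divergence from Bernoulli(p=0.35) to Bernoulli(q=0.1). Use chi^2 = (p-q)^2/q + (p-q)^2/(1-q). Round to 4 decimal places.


Chi-squared divergence between Bernoulli distributions:
chi^2 = (p-q)^2/q + (p-q)^2/(1-q).
p = 0.35, q = 0.1, p-q = 0.25.
(p-q)^2 = 0.0625.
term1 = 0.0625/0.1 = 0.625.
term2 = 0.0625/0.9 = 0.069444.
chi^2 = 0.625 + 0.069444 = 0.6944

0.6944


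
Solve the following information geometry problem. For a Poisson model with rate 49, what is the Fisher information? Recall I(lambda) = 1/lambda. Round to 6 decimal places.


Fisher information for Poisson: I(lambda) = 1/lambda.
lambda = 49.
I(lambda) = 1/49 = 0.020408

0.020408


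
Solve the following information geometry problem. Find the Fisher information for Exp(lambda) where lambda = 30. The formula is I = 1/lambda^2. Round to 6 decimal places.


Fisher information for exponential: I(lambda) = 1/lambda^2.
lambda = 30, lambda^2 = 900.
I = 1/900 = 0.001111

0.001111


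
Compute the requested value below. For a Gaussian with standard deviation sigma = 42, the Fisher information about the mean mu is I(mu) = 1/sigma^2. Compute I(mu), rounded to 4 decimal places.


The Fisher information for the mean of a normal distribution is I(mu) = 1/sigma^2.
sigma = 42, so sigma^2 = 1764.
I(mu) = 1/1764 = 0.0006

0.0006


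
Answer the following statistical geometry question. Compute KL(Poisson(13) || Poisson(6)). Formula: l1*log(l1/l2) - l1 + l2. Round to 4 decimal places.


KL divergence for Poisson:
KL = l1*log(l1/l2) - l1 + l2.
l1 = 13, l2 = 6.
log(13/6) = 0.77319.
l1*log(l1/l2) = 13 * 0.77319 = 10.051469.
KL = 10.051469 - 13 + 6 = 3.0515

3.0515


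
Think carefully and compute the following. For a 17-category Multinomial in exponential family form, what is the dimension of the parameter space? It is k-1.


Exponential family dimension calculation:
For Multinomial with k=17 categories, dim = k-1 = 16.

16


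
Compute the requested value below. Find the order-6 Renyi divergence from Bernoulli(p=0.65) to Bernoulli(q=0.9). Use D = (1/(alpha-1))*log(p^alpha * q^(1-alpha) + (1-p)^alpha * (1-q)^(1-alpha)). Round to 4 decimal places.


Renyi divergence of order alpha between Bernoulli distributions:
D = (1/(alpha-1))*log(p^alpha * q^(1-alpha) + (1-p)^alpha * (1-q)^(1-alpha)).
alpha = 6, p = 0.65, q = 0.9.
p^alpha * q^(1-alpha) = 0.65^6 * 0.9^-5 = 0.127723.
(1-p)^alpha * (1-q)^(1-alpha) = 0.35^6 * 0.1^-5 = 183.826563.
sum = 0.127723 + 183.826563 = 183.954285.
D = (1/5)*log(183.954285) = 1.0429

1.0429


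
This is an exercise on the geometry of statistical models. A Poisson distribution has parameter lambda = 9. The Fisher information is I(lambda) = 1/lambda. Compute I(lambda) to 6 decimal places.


Fisher information for Poisson: I(lambda) = 1/lambda.
lambda = 9.
I(lambda) = 1/9 = 0.111111

0.111111


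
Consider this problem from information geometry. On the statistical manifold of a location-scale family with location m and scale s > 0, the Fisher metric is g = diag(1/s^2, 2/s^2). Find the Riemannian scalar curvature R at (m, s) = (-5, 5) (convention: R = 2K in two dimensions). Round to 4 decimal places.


The metric has the form g = (A dm^2 + B ds^2)/s^2 with A = 1, B = 2.
Substitute u = sqrt(A/B)*m: g = B*(du^2 + ds^2)/s^2, i.e. B times the
Poincare upper half-plane metric, which has constant Gaussian curvature -1.
Scaling a 2D metric by a constant c divides the Gaussian curvature by c,
so K = -1/B = -1/(2) = -0.5000 everywhere (the point (m, s) = (-5, 5) is irrelevant:
the curvature is constant).
Scalar curvature in dimension 2: R = 2K = -2/(2) = -1.0000.

-1.0000


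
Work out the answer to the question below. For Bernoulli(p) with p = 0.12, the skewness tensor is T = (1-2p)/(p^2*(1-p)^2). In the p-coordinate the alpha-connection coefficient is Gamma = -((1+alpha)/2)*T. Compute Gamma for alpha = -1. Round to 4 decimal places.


Skewness (Amari-Chentsov) tensor: T = (1-2p)/(p^2*(1-p)^2).
p = 0.12, 1-2p = 0.76, p^2 = 0.0144, (1-p)^2 = 0.7744.
T = 0.76/(0.0144 * 0.7744) = 68.153122.
In the p-coordinate, Gamma^(alpha) = Gamma^(0) - (alpha/2)*T with Gamma^(0) = (1/2)*g'(p) = -T/2,
so Gamma^(alpha) = -((1+alpha)/2)*T.
alpha = -1, -(1+alpha)/2 = 0.0.
Gamma = 0.0 * 68.153122 = 0.0000

0.0000


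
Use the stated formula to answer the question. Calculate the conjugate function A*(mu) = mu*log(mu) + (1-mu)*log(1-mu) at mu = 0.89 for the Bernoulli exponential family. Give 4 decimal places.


Legendre transform for Bernoulli:
A*(mu) = mu*log(mu) + (1-mu)*log(1-mu).
mu = 0.89, 1-mu = 0.11.
mu*log(mu) = 0.89*log(0.89) = -0.103715.
(1-mu)*log(1-mu) = 0.11*log(0.11) = -0.2428.
A* = -0.103715 + -0.2428 = -0.3465

-0.3465


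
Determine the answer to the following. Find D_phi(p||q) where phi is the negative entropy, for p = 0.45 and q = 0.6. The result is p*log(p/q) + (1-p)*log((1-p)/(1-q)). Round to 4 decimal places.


Bregman divergence with negative entropy generator:
D = p*log(p/q) + (1-p)*log((1-p)/(1-q)).
p = 0.45, q = 0.6.
p*log(p/q) = 0.45*log(0.45/0.6) = -0.129457.
(1-p)*log((1-p)/(1-q)) = 0.55*log(0.55/0.4) = 0.17515.
D = -0.129457 + 0.17515 = 0.0457

0.0457


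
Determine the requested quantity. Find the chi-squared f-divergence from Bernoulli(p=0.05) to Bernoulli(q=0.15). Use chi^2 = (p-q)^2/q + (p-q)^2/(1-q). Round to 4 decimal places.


Chi-squared divergence between Bernoulli distributions:
chi^2 = (p-q)^2/q + (p-q)^2/(1-q).
p = 0.05, q = 0.15, p-q = -0.1.
(p-q)^2 = 0.01.
term1 = 0.01/0.15 = 0.066667.
term2 = 0.01/0.85 = 0.011765.
chi^2 = 0.066667 + 0.011765 = 0.0784

0.0784


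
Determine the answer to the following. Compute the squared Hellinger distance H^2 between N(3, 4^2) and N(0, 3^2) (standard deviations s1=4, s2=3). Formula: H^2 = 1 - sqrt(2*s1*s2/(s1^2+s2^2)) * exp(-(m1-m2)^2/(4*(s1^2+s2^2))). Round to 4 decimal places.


Squared Hellinger distance for Gaussians:
H^2 = 1 - sqrt(2*s1*s2/(s1^2+s2^2)) * exp(-(m1-m2)^2/(4*(s1^2+s2^2))).
s1^2 = 16, s2^2 = 9, s1^2+s2^2 = 25.
sqrt(2*4*3/(25)) = 0.979796.
(m1-m2)^2 = (3)^2 = 9.
exp(-9/(4*25)) = exp(-0.09) = 0.913931.
H^2 = 1 - 0.979796*0.913931 = 0.1045

0.1045


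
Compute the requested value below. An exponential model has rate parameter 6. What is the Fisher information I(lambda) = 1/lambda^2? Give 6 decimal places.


Fisher information for exponential: I(lambda) = 1/lambda^2.
lambda = 6, lambda^2 = 36.
I = 1/36 = 0.027778

0.027778


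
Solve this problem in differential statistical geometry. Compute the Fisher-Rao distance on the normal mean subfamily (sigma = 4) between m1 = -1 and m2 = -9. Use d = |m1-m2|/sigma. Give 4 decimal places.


On the fixed-variance normal subfamily, geodesic distance = |m1-m2|/sigma.
|-1 - -9| = 8.
sigma = 4.
d = 8/4 = 2.0000

2.0000


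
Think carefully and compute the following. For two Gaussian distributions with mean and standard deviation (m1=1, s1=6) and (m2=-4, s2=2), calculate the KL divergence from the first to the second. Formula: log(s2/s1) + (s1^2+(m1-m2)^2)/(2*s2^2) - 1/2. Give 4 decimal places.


KL divergence between normal distributions:
KL = log(s2/s1) + (s1^2 + (m1-m2)^2)/(2*s2^2) - 1/2.
log(2/6) = -1.098612.
(6^2 + (1--4)^2)/(2*2^2) = (36 + 25)/8 = 7.625.
KL = -1.098612 + 7.625 - 0.5 = 6.0264

6.0264


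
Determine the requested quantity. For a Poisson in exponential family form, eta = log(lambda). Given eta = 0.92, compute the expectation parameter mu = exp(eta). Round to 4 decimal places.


Expectation parameter for Poisson exponential family:
mu = exp(eta).
eta = 0.92.
mu = exp(0.92) = 2.5093

2.5093


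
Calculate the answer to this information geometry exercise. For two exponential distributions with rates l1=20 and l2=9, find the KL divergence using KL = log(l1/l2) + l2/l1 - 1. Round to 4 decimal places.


KL divergence for exponential family:
KL = log(l1/l2) + l2/l1 - 1.
log(20/9) = 0.798508.
9/20 = 0.45.
KL = 0.798508 + 0.45 - 1 = 0.2485

0.2485


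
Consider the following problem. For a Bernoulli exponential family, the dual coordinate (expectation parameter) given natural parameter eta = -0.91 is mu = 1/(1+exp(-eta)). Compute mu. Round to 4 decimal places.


Dual coordinate (expectation parameter) for Bernoulli:
mu = 1/(1+exp(-eta)).
eta = -0.91.
exp(-eta) = exp(0.91) = 2.484323.
mu = 1/(1+2.484323) = 0.2870

0.2870


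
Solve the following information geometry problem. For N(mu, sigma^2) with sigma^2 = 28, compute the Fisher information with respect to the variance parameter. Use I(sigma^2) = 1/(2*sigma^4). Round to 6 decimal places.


Fisher information for variance: I(sigma^2) = 1/(2*sigma^4).
sigma^2 = 28, so sigma^4 = 784.
I = 1/(2*784) = 1/1568 = 0.000638

0.000638


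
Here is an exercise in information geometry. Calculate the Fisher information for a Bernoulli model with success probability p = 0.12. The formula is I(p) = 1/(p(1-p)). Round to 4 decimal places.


For Bernoulli(p), Fisher information is I(p) = 1/(p*(1-p)).
p = 0.12, 1-p = 0.88.
p*(1-p) = 0.1056.
I(p) = 1/0.1056 = 9.4697

9.4697


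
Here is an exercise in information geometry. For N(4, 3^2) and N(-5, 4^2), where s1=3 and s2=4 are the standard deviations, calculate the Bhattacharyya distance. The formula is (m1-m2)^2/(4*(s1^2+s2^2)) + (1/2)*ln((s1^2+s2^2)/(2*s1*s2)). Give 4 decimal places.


Bhattacharyya distance between two Gaussians:
DB = (m1-m2)^2/(4*(s1^2+s2^2)) + (1/2)*ln((s1^2+s2^2)/(2*s1*s2)).
(m1-m2)^2 = (9)^2 = 81.
s1^2+s2^2 = 9 + 16 = 25.
term1 = 81/100 = 0.81.
term2 = 0.5*ln(25/24.0) = 0.020411.
DB = 0.81 + 0.020411 = 0.8304

0.8304


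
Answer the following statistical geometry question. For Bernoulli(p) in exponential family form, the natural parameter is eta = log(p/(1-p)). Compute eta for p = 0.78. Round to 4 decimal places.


Natural parameter for Bernoulli: eta = log(p/(1-p)).
p = 0.78, 1-p = 0.22.
p/(1-p) = 3.545455.
eta = log(3.545455) = 1.2657

1.2657


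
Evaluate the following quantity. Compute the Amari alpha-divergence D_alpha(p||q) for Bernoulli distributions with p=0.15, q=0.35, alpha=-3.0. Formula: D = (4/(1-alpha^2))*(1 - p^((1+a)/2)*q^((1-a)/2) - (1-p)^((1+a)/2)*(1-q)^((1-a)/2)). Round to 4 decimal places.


Amari alpha-divergence:
D = (4/(1-alpha^2))*(1 - p^((1+a)/2)*q^((1-a)/2) - (1-p)^((1+a)/2)*(1-q)^((1-a)/2)).
alpha = -3.0, p = 0.15, q = 0.35.
e1 = (1+alpha)/2 = -1.0, e2 = (1-alpha)/2 = 2.0.
t1 = p^e1 * q^e2 = 0.15^-1.0 * 0.35^2.0 = 0.816667.
t2 = (1-p)^e1 * (1-q)^e2 = 0.85^-1.0 * 0.65^2.0 = 0.497059.
4/(1-alpha^2) = -0.5.
D = -0.5*(1 - 0.816667 - 0.497059) = 0.1569

0.1569


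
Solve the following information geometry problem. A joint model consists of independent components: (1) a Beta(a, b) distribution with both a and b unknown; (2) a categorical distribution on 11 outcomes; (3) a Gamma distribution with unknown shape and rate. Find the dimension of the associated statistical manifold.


The dimension of a statistical manifold equals the number of free
(independent) real parameters of the model. For a product of independent
blocks the parameter counts add.
- Beta (a, b): 2.
- categorical on 11 outcomes (probabilities sum to 1): 11-1 = 10.
- Gamma (shape, rate): 2.
Total = 2 + 10 + 2 = 14.
Dimension = 14

14


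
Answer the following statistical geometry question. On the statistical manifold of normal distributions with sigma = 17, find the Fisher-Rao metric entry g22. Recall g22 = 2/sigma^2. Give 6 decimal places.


For the 2-parameter normal family, the Fisher metric has:
  g11 = 1/sigma^2, g22 = 2/sigma^2.
sigma = 17, sigma^2 = 289.
g22 = 0.006920

0.006920


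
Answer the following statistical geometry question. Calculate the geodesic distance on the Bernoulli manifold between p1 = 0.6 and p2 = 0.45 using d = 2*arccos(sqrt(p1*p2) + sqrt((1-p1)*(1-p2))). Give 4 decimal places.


Geodesic distance on Bernoulli manifold:
d(p1,p2) = 2*arccos(sqrt(p1*p2) + sqrt((1-p1)*(1-p2))).
sqrt(p1*p2) = sqrt(0.6*0.45) = 0.519615.
sqrt((1-p1)*(1-p2)) = sqrt(0.4*0.55) = 0.469042.
arg = 0.519615 + 0.469042 = 0.988657.
d = 2*arccos(0.988657) = 0.3015

0.3015


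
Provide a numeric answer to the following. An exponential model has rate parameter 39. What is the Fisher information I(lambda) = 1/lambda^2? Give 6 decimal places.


Fisher information for exponential: I(lambda) = 1/lambda^2.
lambda = 39, lambda^2 = 1521.
I = 1/1521 = 0.000657

0.000657


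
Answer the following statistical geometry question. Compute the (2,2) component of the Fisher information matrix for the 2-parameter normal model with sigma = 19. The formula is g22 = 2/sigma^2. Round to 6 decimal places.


For the 2-parameter normal family, the Fisher metric has:
  g11 = 1/sigma^2, g22 = 2/sigma^2.
sigma = 19, sigma^2 = 361.
g22 = 0.005540

0.005540


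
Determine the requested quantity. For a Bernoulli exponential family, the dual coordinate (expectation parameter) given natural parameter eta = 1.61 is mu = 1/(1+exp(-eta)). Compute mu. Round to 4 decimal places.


Dual coordinate (expectation parameter) for Bernoulli:
mu = 1/(1+exp(-eta)).
eta = 1.61.
exp(-eta) = exp(-1.61) = 0.199888.
mu = 1/(1+0.199888) = 0.8334

0.8334


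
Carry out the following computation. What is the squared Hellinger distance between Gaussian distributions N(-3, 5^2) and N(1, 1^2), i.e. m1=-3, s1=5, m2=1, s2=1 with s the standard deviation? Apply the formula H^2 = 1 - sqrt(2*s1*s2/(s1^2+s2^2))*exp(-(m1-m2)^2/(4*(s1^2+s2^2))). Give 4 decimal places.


Squared Hellinger distance for Gaussians:
H^2 = 1 - sqrt(2*s1*s2/(s1^2+s2^2)) * exp(-(m1-m2)^2/(4*(s1^2+s2^2))).
s1^2 = 25, s2^2 = 1, s1^2+s2^2 = 26.
sqrt(2*5*1/(26)) = 0.620174.
(m1-m2)^2 = (-4)^2 = 16.
exp(-16/(4*26)) = exp(-0.153846) = 0.857404.
H^2 = 1 - 0.620174*0.857404 = 0.4683

0.4683


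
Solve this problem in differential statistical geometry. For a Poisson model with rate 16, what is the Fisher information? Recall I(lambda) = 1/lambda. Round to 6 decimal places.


Fisher information for Poisson: I(lambda) = 1/lambda.
lambda = 16.
I(lambda) = 1/16 = 0.062500

0.062500


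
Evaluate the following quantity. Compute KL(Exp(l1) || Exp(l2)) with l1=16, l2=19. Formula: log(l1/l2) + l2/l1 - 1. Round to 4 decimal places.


KL divergence for exponential family:
KL = log(l1/l2) + l2/l1 - 1.
log(16/19) = -0.17185.
19/16 = 1.1875.
KL = -0.17185 + 1.1875 - 1 = 0.0156

0.0156


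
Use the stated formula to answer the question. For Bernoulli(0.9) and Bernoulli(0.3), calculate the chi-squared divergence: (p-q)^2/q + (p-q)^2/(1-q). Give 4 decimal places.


Chi-squared divergence between Bernoulli distributions:
chi^2 = (p-q)^2/q + (p-q)^2/(1-q).
p = 0.9, q = 0.3, p-q = 0.6.
(p-q)^2 = 0.36.
term1 = 0.36/0.3 = 1.2.
term2 = 0.36/0.7 = 0.514286.
chi^2 = 1.2 + 0.514286 = 1.7143

1.7143


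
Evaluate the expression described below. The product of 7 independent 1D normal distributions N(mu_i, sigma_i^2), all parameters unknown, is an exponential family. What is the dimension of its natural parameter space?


Exponential family dimension calculation:
Each univariate normal has two natural parameters (mu/sigma^2 and -1/(2 sigma^2)).
With 7 independent components, dim = 2 * 7 = 14.

14


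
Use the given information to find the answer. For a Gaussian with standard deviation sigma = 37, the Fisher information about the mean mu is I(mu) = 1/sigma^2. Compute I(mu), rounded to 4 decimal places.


The Fisher information for the mean of a normal distribution is I(mu) = 1/sigma^2.
sigma = 37, so sigma^2 = 1369.
I(mu) = 1/1369 = 0.0007

0.0007


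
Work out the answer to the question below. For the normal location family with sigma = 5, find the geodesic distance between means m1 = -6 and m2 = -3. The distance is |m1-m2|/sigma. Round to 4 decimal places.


On the fixed-variance normal subfamily, geodesic distance = |m1-m2|/sigma.
|-6 - -3| = 3.
sigma = 5.
d = 3/5 = 0.6000

0.6000


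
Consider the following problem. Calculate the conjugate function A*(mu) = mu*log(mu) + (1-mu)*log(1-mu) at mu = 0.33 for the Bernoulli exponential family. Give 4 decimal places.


Legendre transform for Bernoulli:
A*(mu) = mu*log(mu) + (1-mu)*log(1-mu).
mu = 0.33, 1-mu = 0.67.
mu*log(mu) = 0.33*log(0.33) = -0.365859.
(1-mu)*log(1-mu) = 0.67*log(0.67) = -0.26832.
A* = -0.365859 + -0.26832 = -0.6342

-0.6342


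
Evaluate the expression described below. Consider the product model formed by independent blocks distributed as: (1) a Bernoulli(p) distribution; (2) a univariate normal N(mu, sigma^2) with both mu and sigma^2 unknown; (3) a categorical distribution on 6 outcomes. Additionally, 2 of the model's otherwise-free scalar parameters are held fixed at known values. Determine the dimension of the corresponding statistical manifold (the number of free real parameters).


The dimension of a statistical manifold equals the number of free
(independent) real parameters of the model. For a product of independent
blocks the parameter counts add.
- Bernoulli (p): 1.
- normal (mu, sigma^2): 2.
- categorical on 6 outcomes (probabilities sum to 1): 6-1 = 5.
Total = 1 + 2 + 5 = 8.
2 parameter(s) fixed at known values: 8 - 2 = 6.
Dimension = 6

6


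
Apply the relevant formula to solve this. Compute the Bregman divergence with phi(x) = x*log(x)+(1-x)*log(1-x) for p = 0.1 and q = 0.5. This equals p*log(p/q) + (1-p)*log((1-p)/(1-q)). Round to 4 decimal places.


Bregman divergence with negative entropy generator:
D = p*log(p/q) + (1-p)*log((1-p)/(1-q)).
p = 0.1, q = 0.5.
p*log(p/q) = 0.1*log(0.1/0.5) = -0.160944.
(1-p)*log((1-p)/(1-q)) = 0.9*log(0.9/0.5) = 0.529008.
D = -0.160944 + 0.529008 = 0.3681

0.3681


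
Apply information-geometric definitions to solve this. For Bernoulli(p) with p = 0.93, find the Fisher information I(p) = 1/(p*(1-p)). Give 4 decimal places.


For Bernoulli(p), Fisher information is I(p) = 1/(p*(1-p)).
p = 0.93, 1-p = 0.07.
p*(1-p) = 0.0651.
I(p) = 1/0.0651 = 15.3610

15.3610


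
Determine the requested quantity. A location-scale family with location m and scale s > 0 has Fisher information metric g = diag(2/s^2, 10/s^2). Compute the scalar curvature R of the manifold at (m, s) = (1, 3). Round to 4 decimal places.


The metric has the form g = (A dm^2 + B ds^2)/s^2 with A = 2, B = 10.
Substitute u = sqrt(A/B)*m: g = B*(du^2 + ds^2)/s^2, i.e. B times the
Poincare upper half-plane metric, which has constant Gaussian curvature -1.
Scaling a 2D metric by a constant c divides the Gaussian curvature by c,
so K = -1/B = -1/(10) = -0.1000 everywhere (the point (m, s) = (1, 3) is irrelevant:
the curvature is constant).
Scalar curvature in dimension 2: R = 2K = -2/(10) = -0.2000.

-0.2000


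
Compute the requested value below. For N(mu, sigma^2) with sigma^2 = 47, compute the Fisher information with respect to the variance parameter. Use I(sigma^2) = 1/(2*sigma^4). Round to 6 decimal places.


Fisher information for variance: I(sigma^2) = 1/(2*sigma^4).
sigma^2 = 47, so sigma^4 = 2209.
I = 1/(2*2209) = 1/4418 = 0.000226

0.000226


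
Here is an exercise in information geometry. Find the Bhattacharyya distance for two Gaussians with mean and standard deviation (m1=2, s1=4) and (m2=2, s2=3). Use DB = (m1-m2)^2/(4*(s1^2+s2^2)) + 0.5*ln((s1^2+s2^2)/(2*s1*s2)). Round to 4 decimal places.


Bhattacharyya distance between two Gaussians:
DB = (m1-m2)^2/(4*(s1^2+s2^2)) + (1/2)*ln((s1^2+s2^2)/(2*s1*s2)).
(m1-m2)^2 = (0)^2 = 0.
s1^2+s2^2 = 16 + 9 = 25.
term1 = 0/100 = 0.0.
term2 = 0.5*ln(25/24.0) = 0.020411.
DB = 0.0 + 0.020411 = 0.0204

0.0204


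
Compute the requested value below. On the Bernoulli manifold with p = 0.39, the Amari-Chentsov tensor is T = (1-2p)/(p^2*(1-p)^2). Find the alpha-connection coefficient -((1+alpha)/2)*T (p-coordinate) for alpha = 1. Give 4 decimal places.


Skewness (Amari-Chentsov) tensor: T = (1-2p)/(p^2*(1-p)^2).
p = 0.39, 1-2p = 0.22, p^2 = 0.1521, (1-p)^2 = 0.3721.
T = 0.22/(0.1521 * 0.3721) = 3.887172.
In the p-coordinate, Gamma^(alpha) = Gamma^(0) - (alpha/2)*T with Gamma^(0) = (1/2)*g'(p) = -T/2,
so Gamma^(alpha) = -((1+alpha)/2)*T.
alpha = 1, -(1+alpha)/2 = -1.0.
Gamma = -1.0 * 3.887172 = -3.8872

-3.8872


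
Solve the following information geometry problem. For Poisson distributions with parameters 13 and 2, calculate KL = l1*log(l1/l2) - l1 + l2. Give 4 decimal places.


KL divergence for Poisson:
KL = l1*log(l1/l2) - l1 + l2.
l1 = 13, l2 = 2.
log(13/2) = 1.871802.
l1*log(l1/l2) = 13 * 1.871802 = 24.333428.
KL = 24.333428 - 13 + 2 = 13.3334

13.3334


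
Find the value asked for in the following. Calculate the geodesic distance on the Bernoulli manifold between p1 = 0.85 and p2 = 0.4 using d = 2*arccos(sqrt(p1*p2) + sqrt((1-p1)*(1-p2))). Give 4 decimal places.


Geodesic distance on Bernoulli manifold:
d(p1,p2) = 2*arccos(sqrt(p1*p2) + sqrt((1-p1)*(1-p2))).
sqrt(p1*p2) = sqrt(0.85*0.4) = 0.583095.
sqrt((1-p1)*(1-p2)) = sqrt(0.15*0.6) = 0.3.
arg = 0.583095 + 0.3 = 0.883095.
d = 2*arccos(0.883095) = 0.9768

0.9768


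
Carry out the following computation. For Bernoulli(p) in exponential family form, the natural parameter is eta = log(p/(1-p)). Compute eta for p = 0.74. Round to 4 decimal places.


Natural parameter for Bernoulli: eta = log(p/(1-p)).
p = 0.74, 1-p = 0.26.
p/(1-p) = 2.846154.
eta = log(2.846154) = 1.0460

1.0460


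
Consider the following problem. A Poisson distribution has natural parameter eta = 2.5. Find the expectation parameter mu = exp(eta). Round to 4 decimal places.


Expectation parameter for Poisson exponential family:
mu = exp(eta).
eta = 2.5.
mu = exp(2.5) = 12.1825

12.1825


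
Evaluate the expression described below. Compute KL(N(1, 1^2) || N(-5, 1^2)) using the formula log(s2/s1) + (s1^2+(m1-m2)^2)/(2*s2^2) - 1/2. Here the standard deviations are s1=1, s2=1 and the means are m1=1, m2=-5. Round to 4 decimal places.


KL divergence between normal distributions:
KL = log(s2/s1) + (s1^2 + (m1-m2)^2)/(2*s2^2) - 1/2.
log(1/1) = 0.0.
(1^2 + (1--5)^2)/(2*1^2) = (1 + 36)/2 = 18.5.
KL = 0.0 + 18.5 - 0.5 = 18.0000

18.0000


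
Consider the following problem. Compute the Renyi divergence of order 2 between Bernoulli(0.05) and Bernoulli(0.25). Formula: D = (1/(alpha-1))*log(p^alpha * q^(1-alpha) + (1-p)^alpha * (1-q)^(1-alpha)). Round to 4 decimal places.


Renyi divergence of order alpha between Bernoulli distributions:
D = (1/(alpha-1))*log(p^alpha * q^(1-alpha) + (1-p)^alpha * (1-q)^(1-alpha)).
alpha = 2, p = 0.05, q = 0.25.
p^alpha * q^(1-alpha) = 0.05^2 * 0.25^-1 = 0.01.
(1-p)^alpha * (1-q)^(1-alpha) = 0.95^2 * 0.75^-1 = 1.203333.
sum = 0.01 + 1.203333 = 1.213333.
D = (1/1)*log(1.213333) = 0.1934

0.1934


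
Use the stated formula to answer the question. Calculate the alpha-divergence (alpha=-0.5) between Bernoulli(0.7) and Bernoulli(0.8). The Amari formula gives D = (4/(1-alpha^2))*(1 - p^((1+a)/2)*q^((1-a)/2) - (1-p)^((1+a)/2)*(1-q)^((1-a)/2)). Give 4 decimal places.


Amari alpha-divergence:
D = (4/(1-alpha^2))*(1 - p^((1+a)/2)*q^((1-a)/2) - (1-p)^((1+a)/2)*(1-q)^((1-a)/2)).
alpha = -0.5, p = 0.7, q = 0.8.
e1 = (1+alpha)/2 = 0.25, e2 = (1-alpha)/2 = 0.75.
t1 = p^e1 * q^e2 = 0.7^0.25 * 0.8^0.75 = 0.773735.
t2 = (1-p)^e1 * (1-q)^e2 = 0.3^0.25 * 0.2^0.75 = 0.221336.
4/(1-alpha^2) = 5.333333.
D = 5.333333*(1 - 0.773735 - 0.221336) = 0.0263

0.0263


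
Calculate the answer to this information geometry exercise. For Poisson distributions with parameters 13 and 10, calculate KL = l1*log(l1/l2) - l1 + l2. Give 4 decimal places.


KL divergence for Poisson:
KL = l1*log(l1/l2) - l1 + l2.
l1 = 13, l2 = 10.
log(13/10) = 0.262364.
l1*log(l1/l2) = 13 * 0.262364 = 3.410735.
KL = 3.410735 - 13 + 10 = 0.4107

0.4107


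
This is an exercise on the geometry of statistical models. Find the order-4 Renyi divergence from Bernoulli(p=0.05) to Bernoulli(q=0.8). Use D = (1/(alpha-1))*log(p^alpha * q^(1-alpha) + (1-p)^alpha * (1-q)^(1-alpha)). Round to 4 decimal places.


Renyi divergence of order alpha between Bernoulli distributions:
D = (1/(alpha-1))*log(p^alpha * q^(1-alpha) + (1-p)^alpha * (1-q)^(1-alpha)).
alpha = 4, p = 0.05, q = 0.8.
p^alpha * q^(1-alpha) = 0.05^4 * 0.8^-3 = 1.2e-05.
(1-p)^alpha * (1-q)^(1-alpha) = 0.95^4 * 0.2^-3 = 101.813281.
sum = 1.2e-05 + 101.813281 = 101.813293.
D = (1/3)*log(101.813293) = 1.5410

1.5410


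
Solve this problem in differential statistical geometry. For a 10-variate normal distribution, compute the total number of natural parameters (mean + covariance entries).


Exponential family dimension calculation:
For 10-dim MVN: mean has 10 params, covariance has 10*11/2 = 55 unique entries.
Total dim = 10 + 55 = 65.

65


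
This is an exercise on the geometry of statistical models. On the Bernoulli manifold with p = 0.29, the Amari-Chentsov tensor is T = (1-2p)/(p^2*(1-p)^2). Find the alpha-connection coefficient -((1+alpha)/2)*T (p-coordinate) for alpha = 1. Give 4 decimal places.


Skewness (Amari-Chentsov) tensor: T = (1-2p)/(p^2*(1-p)^2).
p = 0.29, 1-2p = 0.42, p^2 = 0.0841, (1-p)^2 = 0.5041.
T = 0.42/(0.0841 * 0.5041) = 9.906873.
In the p-coordinate, Gamma^(alpha) = Gamma^(0) - (alpha/2)*T with Gamma^(0) = (1/2)*g'(p) = -T/2,
so Gamma^(alpha) = -((1+alpha)/2)*T.
alpha = 1, -(1+alpha)/2 = -1.0.
Gamma = -1.0 * 9.906873 = -9.9069

-9.9069


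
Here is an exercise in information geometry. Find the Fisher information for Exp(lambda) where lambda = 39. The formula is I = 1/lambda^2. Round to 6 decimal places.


Fisher information for exponential: I(lambda) = 1/lambda^2.
lambda = 39, lambda^2 = 1521.
I = 1/1521 = 0.000657

0.000657


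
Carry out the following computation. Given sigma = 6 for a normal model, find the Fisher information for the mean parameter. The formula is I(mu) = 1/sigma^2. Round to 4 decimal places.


The Fisher information for the mean of a normal distribution is I(mu) = 1/sigma^2.
sigma = 6, so sigma^2 = 36.
I(mu) = 1/36 = 0.0278

0.0278


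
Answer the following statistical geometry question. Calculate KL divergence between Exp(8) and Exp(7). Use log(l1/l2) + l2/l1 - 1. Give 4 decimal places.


KL divergence for exponential family:
KL = log(l1/l2) + l2/l1 - 1.
log(8/7) = 0.133531.
7/8 = 0.875.
KL = 0.133531 + 0.875 - 1 = 0.0085

0.0085


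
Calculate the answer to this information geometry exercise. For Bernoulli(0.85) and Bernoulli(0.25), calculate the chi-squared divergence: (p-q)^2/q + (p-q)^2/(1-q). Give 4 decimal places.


Chi-squared divergence between Bernoulli distributions:
chi^2 = (p-q)^2/q + (p-q)^2/(1-q).
p = 0.85, q = 0.25, p-q = 0.6.
(p-q)^2 = 0.36.
term1 = 0.36/0.25 = 1.44.
term2 = 0.36/0.75 = 0.48.
chi^2 = 1.44 + 0.48 = 1.9200

1.9200


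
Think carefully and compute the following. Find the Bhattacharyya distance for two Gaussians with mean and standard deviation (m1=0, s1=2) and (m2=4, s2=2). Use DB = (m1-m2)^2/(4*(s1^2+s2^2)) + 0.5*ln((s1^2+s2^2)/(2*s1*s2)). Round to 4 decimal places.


Bhattacharyya distance between two Gaussians:
DB = (m1-m2)^2/(4*(s1^2+s2^2)) + (1/2)*ln((s1^2+s2^2)/(2*s1*s2)).
(m1-m2)^2 = (-4)^2 = 16.
s1^2+s2^2 = 4 + 4 = 8.
term1 = 16/32 = 0.5.
term2 = 0.5*ln(8/8.0) = 0.0.
DB = 0.5 + 0.0 = 0.5000

0.5000


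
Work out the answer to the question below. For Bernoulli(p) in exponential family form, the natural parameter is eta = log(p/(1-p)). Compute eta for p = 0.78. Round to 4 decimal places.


Natural parameter for Bernoulli: eta = log(p/(1-p)).
p = 0.78, 1-p = 0.22.
p/(1-p) = 3.545455.
eta = log(3.545455) = 1.2657

1.2657


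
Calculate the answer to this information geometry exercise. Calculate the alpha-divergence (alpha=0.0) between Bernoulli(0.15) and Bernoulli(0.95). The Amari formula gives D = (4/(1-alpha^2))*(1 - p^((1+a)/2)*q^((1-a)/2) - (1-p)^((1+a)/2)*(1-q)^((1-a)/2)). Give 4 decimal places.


Amari alpha-divergence:
D = (4/(1-alpha^2))*(1 - p^((1+a)/2)*q^((1-a)/2) - (1-p)^((1+a)/2)*(1-q)^((1-a)/2)).
alpha = 0.0, p = 0.15, q = 0.95.
e1 = (1+alpha)/2 = 0.5, e2 = (1-alpha)/2 = 0.5.
t1 = p^e1 * q^e2 = 0.15^0.5 * 0.95^0.5 = 0.377492.
t2 = (1-p)^e1 * (1-q)^e2 = 0.85^0.5 * 0.05^0.5 = 0.206155.
4/(1-alpha^2) = 4.0.
D = 4.0*(1 - 0.377492 - 0.206155) = 1.6654

1.6654


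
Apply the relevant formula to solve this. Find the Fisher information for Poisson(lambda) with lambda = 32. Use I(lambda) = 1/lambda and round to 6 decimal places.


Fisher information for Poisson: I(lambda) = 1/lambda.
lambda = 32.
I(lambda) = 1/32 = 0.031250

0.031250


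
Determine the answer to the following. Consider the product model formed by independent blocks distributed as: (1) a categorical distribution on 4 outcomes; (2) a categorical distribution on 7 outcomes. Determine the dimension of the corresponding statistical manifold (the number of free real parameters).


The dimension of a statistical manifold equals the number of free
(independent) real parameters of the model. For a product of independent
blocks the parameter counts add.
- categorical on 4 outcomes (probabilities sum to 1): 4-1 = 3.
- categorical on 7 outcomes (probabilities sum to 1): 7-1 = 6.
Total = 3 + 6 = 9.
Dimension = 9

9
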